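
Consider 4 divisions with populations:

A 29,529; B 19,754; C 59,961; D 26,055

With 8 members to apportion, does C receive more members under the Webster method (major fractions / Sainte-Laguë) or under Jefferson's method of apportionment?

Jefferson

Webster: A 2, B 1, C 3, D 2.
Jefferson: A 2, B 1, C 4, D 1.
C gets 3 under Webster and 4 under Jefferson.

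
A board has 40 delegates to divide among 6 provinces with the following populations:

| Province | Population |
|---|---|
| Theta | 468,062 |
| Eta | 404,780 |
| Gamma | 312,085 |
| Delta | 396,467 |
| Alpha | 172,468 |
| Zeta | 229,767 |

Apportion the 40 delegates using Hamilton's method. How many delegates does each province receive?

Total 1983629; standard divisor 1983629/40 ≈ 49590.725.
Standard quotas: Theta 9.4385, Eta 8.1624, Gamma 6.2932, Delta 7.9948, Alpha 3.4778, Zeta 4.6333.
Lower quotas: Theta 9, Eta 8, Gamma 6, Delta 7, Alpha 3, Zeta 4 (sum 37, leaving 3 seats).
Remainders in descending order: Delta 0.9948, Zeta 0.6333, Alpha 0.4778, Theta 0.4385, Gamma 0.2932, Eta 0.1624.
Largest remainders: Delta, Zeta, Alpha receive the extra seats.

Theta: 9, Eta: 8, Gamma: 6, Delta: 8, Alpha: 4, Zeta: 5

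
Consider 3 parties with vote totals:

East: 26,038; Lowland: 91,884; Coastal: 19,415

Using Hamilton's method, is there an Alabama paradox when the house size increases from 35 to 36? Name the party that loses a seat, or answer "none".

At 35 seats: East 7, Lowland 23, Coastal 5.
At 36 seats: East 7, Lowland 24, Coastal 5.
No party's allocation decreased.

none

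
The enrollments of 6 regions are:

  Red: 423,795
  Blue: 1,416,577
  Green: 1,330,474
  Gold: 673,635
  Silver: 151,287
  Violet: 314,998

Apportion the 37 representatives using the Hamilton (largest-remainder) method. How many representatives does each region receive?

Red 4, Blue 12, Green 11, Gold 6, Silver 1, Violet 3

Total 4310766; standard divisor 4310766/37 ≈ 116507.189.
Standard quotas: Red 3.6375, Blue 12.1587, Green 11.4197, Gold 5.7819, Silver 1.2985, Violet 2.7037.
Lower quotas: Red 3, Blue 12, Green 11, Gold 5, Silver 1, Violet 2 (sum 34, leaving 3 seats).
Remainders in descending order: Gold 0.7819, Violet 0.7037, Red 0.6375, Green 0.4197, Silver 0.2985, Blue 0.1587.
Largest remainders: Gold, Violet, Red receive the extra seats.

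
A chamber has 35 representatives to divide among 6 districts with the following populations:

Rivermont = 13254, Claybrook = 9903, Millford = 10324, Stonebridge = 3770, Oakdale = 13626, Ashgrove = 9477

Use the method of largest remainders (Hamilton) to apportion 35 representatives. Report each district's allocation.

Rivermont 8, Claybrook 6, Millford 6, Stonebridge 2, Oakdale 8, Ashgrove 5

The standard divisor is 60354/35 ≈ 1724.4.
Standard quotas: Rivermont 7.6862, Claybrook 5.7429, Millford 5.9870, Stonebridge 2.1863, Oakdale 7.9019, Ashgrove 5.4958.
Lower quotas: Rivermont 7, Claybrook 5, Millford 5, Stonebridge 2, Oakdale 7, Ashgrove 5 (sum 31, leaving 4 seats).
Remainders in descending order: Millford 0.9870, Oakdale 0.9019, Claybrook 0.7429, Rivermont 0.6862, Ashgrove 0.4958, Stonebridge 0.1863.
Largest remainders: Millford, Oakdale, Claybrook, Rivermont receive the extra seats.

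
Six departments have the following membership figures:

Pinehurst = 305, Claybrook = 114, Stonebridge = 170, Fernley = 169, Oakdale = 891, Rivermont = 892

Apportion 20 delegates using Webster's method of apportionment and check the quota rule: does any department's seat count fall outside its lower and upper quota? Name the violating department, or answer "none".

Standard quotas: Pinehurst 2.401, Claybrook 0.897, Stonebridge 1.338, Fernley 1.330, Oakdale 7.013, Rivermont 7.021.
Webster allocation: Pinehurst 3, Claybrook 1, Stonebridge 1, Fernley 1, Oakdale 7, Rivermont 7.
Every allocation lies between the lower and upper quota.

none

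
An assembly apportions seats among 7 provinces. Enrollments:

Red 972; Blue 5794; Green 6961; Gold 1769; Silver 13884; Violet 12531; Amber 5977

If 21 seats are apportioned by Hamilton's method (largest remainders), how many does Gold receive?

The standard divisor is 47888/21 ≈ 2280.381.
Standard quotas: Red 0.4262, Blue 2.5408, Green 3.0526, Gold 0.7757, Silver 6.0885, Violet 5.4951, Amber 2.6211.
Lower quotas: Red 0, Blue 2, Green 3, Gold 0, Silver 6, Violet 5, Amber 2 (sum 18, leaving 3 seats).
Remainders in descending order: Gold 0.7757, Amber 0.6211, Blue 0.5408, Violet 0.4951, Red 0.4262, Silver 0.0885, Green 0.0526.
The surplus seats go to Gold, Amber, Blue.
Gold receives 1.

1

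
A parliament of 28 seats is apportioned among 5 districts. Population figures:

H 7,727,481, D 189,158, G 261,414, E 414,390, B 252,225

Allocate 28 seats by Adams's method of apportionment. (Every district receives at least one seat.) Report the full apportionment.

Standard divisor 8844668/28 ≈ 315881; standard quotas: H 24.463, D 0.599, G 0.828, E 1.312, B 0.798.
Rounding up gives 25, 1, 1, 2, 1 = 30 seats, so the divisor must be adjusted.
With modified divisor 343600: modified quotas H 22.490, D 0.551, G 0.761, E 1.206, B 0.734.
Rounding up: H 23, D 1, G 1, E 2, B 1 (total 28).

H=23, D=1, G=1, E=2, B=1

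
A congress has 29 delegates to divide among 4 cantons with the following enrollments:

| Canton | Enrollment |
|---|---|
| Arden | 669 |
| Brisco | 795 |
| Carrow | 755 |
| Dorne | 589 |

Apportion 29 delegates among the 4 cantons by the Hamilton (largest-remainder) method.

Standard divisor: 2808 ÷ 29 ≈ 96.828.
Standard quotas: Arden 6.909, Brisco 8.210, Carrow 7.797, Dorne 6.083.
Lower quotas: Arden 6, Brisco 8, Carrow 7, Dorne 6 (sum 27, leaving 2 seats).
Remainders in descending order: Arden 0.909, Carrow 0.797, Brisco 0.210, Dorne 0.083.
Largest remainders: Arden, Carrow receive the extra seats.

Arden=7; Brisco=8; Carrow=8; Dorne=6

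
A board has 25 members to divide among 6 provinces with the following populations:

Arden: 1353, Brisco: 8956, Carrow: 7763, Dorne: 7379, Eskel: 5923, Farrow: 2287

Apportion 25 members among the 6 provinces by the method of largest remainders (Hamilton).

Arden: 1, Brisco: 7, Carrow: 6, Dorne: 5, Eskel: 4, Farrow: 2

Total 33661; standard divisor 33661/25 ≈ 1346.44.
Standard quotas: Arden 1.0049, Brisco 6.6516, Carrow 5.7656, Dorne 5.4804, Eskel 4.3990, Farrow 1.6986.
Lower quotas: Arden 1, Brisco 6, Carrow 5, Dorne 5, Eskel 4, Farrow 1 (sum 22, leaving 3 seats).
Remainders in descending order: Carrow 0.7656, Farrow 0.6986, Brisco 0.6516, Dorne 0.4804, Eskel 0.3990, Arden 0.0049.
Largest remainders: Carrow, Farrow, Brisco receive the extra seats.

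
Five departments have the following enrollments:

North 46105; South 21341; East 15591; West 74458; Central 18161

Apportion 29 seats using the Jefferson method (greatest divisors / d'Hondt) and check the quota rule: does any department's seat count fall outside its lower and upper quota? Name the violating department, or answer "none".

none

Standard quotas: North 7.612, South 3.523, East 2.574, West 12.293, Central 2.998.
Jefferson allocation: North 8, South 3, East 2, West 13, Central 3.
Every allocation lies between the lower and upper quota.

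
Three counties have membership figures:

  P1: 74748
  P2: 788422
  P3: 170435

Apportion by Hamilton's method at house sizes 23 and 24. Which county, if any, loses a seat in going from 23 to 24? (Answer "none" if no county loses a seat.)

none

At 23 seats: P1 2, P2 17, P3 4.
At 24 seats: P1 2, P2 18, P3 4.
No county's allocation decreased.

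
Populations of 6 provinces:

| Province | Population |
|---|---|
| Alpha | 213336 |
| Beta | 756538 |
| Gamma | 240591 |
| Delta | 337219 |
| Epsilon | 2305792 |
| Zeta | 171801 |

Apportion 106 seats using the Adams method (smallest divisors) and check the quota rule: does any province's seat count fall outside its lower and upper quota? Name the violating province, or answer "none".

Epsilon

Standard quotas: Alpha 5.618, Beta 19.922, Gamma 6.336, Delta 8.880, Epsilon 60.720, Zeta 4.524.
Adams allocation: Alpha 6, Beta 20, Gamma 7, Delta 9, Epsilon 59, Zeta 5.
Epsilon has quota 60.720 (lower 60, upper 61) but receives 59 — outside the quota interval.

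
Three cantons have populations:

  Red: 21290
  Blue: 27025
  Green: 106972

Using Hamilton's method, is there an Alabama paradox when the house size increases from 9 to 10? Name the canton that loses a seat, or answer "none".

none

At 9 seats: Red 1, Blue 2, Green 6.
At 10 seats: Red 1, Blue 2, Green 7.
No canton's allocation decreased.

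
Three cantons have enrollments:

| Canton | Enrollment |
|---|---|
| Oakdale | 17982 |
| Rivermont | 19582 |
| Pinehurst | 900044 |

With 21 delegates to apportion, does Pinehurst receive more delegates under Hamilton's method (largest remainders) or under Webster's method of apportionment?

Webster

Hamilton: Oakdale 0, Rivermont 1, Pinehurst 20.
Webster: Oakdale 0, Rivermont 0, Pinehurst 21.
Pinehurst gets 20 under Hamilton and 21 under Webster.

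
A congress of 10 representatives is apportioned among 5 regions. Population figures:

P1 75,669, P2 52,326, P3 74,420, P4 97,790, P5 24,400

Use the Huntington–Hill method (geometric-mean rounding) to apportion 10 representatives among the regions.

P1: 2, P2: 2, P3: 2, P4: 3, P5: 1

With divisor 33946: modified quotas P1 2.229, P2 1.541, P3 2.192, P4 2.881, P5 0.719.
Geometric-mean thresholds: P1 √(2·3)=2.449, P2 √(1·2)=1.414, P3 √(2·3)=2.449, P4 √(2·3)=2.449, P5 (min 1).
Each quota rounded against its threshold gives P1 2, P2 2, P3 2, P4 3, P5 1 (total 10).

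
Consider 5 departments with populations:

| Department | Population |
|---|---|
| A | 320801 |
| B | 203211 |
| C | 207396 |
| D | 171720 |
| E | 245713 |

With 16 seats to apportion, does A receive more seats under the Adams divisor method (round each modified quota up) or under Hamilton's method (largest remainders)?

Adams: A 4, B 3, C 3, D 3, E 3.
Hamilton: A 5, B 3, C 3, D 2, E 3.
A gets 4 under Adams and 5 under Hamilton.

Hamilton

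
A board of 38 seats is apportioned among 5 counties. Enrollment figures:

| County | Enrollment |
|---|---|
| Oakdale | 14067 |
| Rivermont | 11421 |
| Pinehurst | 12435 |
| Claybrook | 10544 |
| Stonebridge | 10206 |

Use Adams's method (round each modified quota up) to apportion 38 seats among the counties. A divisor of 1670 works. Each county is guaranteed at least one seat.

With modified divisor 1670: modified quotas Oakdale 8.423, Rivermont 6.839, Pinehurst 7.446, Claybrook 6.314, Stonebridge 6.111.
Rounding up: Oakdale 9, Rivermont 7, Pinehurst 8, Claybrook 7, Stonebridge 7 (total 38).

Oakdale 9, Rivermont 7, Pinehurst 8, Claybrook 7, Stonebridge 7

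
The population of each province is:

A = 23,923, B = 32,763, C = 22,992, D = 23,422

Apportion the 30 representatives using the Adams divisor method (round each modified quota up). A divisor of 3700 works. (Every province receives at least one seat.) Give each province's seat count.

With modified divisor 3700: modified quotas A 6.466, B 8.855, C 6.214, D 6.330.
Rounding up: A 7, B 9, C 7, D 7 (total 30).

A: 7, B: 9, C: 7, D: 7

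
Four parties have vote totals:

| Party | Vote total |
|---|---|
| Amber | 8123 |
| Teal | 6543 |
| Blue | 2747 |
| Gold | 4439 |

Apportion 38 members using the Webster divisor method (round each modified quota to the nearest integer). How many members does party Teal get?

11

Standard divisor 21852/38 ≈ 575.053; standard quotas: Amber 14.126, Teal 11.378, Blue 4.777, Gold 7.719.
Rounding to the nearest integer gives Amber 14, Teal 11, Blue 5, Gold 8 — total 38, matching the house size, so no adjustment is needed.
Teal receives 11.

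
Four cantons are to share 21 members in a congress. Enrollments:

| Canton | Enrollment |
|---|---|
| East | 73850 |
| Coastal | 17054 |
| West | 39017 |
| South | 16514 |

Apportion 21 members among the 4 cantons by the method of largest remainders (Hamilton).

Standard divisor: 146435 ÷ 21 ≈ 6973.095.
Standard quotas: East 10.5907, Coastal 2.4457, West 5.5954, South 2.3682.
Lower quotas: East 10, Coastal 2, West 5, South 2 (sum 19, leaving 2 seats).
Remainders in descending order: West 0.5954, East 0.5907, Coastal 0.4457, South 0.3682.
The surplus seats go to West, East.

East 11, Coastal 2, West 6, South 2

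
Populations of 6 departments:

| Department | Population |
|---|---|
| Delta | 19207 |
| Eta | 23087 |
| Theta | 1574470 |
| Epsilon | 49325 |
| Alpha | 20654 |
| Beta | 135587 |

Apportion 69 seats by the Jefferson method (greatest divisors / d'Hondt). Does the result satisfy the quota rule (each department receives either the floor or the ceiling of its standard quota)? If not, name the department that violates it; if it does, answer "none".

Theta

Standard quotas: Delta 0.727, Eta 0.874, Theta 59.615, Epsilon 1.868, Alpha 0.782, Beta 5.134.
Jefferson allocation: Delta 0, Eta 0, Theta 63, Epsilon 1, Alpha 0, Beta 5.
Theta has quota 59.615 (lower 59, upper 60) but receives 63 — outside the quota interval.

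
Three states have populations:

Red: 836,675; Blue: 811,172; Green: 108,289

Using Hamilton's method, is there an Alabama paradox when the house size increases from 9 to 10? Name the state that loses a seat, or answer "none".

At 9 seats: Red 4, Blue 4, Green 1.
At 10 seats: Red 5, Blue 5, Green 0.
Green drops from 1 to 0.

Green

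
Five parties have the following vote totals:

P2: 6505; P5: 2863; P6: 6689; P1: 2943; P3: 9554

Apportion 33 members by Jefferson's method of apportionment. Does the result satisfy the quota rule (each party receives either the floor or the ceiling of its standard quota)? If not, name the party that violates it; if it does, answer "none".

none

Standard quotas: P2 7.518, P5 3.309, P6 7.731, P1 3.401, P3 11.042.
Jefferson allocation: P2 8, P5 3, P6 8, P1 3, P3 11.
Every allocation lies between the lower and upper quota.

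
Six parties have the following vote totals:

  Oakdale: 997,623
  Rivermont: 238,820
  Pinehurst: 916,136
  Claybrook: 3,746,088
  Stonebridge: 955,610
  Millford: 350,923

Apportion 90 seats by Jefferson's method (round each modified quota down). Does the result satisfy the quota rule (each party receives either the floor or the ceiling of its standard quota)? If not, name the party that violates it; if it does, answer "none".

Standard quotas: Oakdale 12.461, Rivermont 2.983, Pinehurst 11.443, Claybrook 46.792, Stonebridge 11.937, Millford 4.383.
Jefferson allocation: Oakdale 12, Rivermont 3, Pinehurst 11, Claybrook 48, Stonebridge 12, Millford 4.
Claybrook has quota 46.792 (lower 46, upper 47) but receives 48 — outside the quota interval.

Claybrook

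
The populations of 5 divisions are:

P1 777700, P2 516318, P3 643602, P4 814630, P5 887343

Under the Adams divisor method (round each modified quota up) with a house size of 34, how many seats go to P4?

8

Standard divisor 3639593/34 ≈ 107046.853; standard quotas: P1 7.265, P2 4.823, P3 6.012, P4 7.610, P5 8.289.
Rounding up gives 8, 5, 7, 8, 9 = 37 seats, so the divisor must be adjusted.
With modified divisor 113700: modified quotas P1 6.840, P2 4.541, P3 5.661, P4 7.165, P5 7.804.
Rounding up: P1 7, P2 5, P3 6, P4 8, P5 8 (total 34).
P4 receives 8.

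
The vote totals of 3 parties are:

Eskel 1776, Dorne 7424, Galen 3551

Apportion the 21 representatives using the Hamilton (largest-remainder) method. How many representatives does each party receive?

Eskel: 3, Dorne: 12, Galen: 6

The standard divisor is 12751/21 ≈ 607.19.
Standard quotas: Eskel 2.9249, Dorne 12.2268, Galen 5.8482.
Lower quotas: Eskel 2, Dorne 12, Galen 5 (sum 19, leaving 2 seats).
Remainders in descending order: Eskel 0.9249, Galen 0.8482, Dorne 0.2268.
The surplus seats go to Eskel, Galen.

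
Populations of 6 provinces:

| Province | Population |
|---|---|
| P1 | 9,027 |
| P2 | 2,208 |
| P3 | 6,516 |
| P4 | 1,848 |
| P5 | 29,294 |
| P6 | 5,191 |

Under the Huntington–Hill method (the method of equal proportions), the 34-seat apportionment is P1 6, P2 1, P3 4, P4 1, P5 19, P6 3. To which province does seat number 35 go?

P2

Priority for the next seat is population ÷ (√(s·(s+1))).
Priorities: P1 1392.896, P2 1561.292, P3 1457.022, P4 1306.733, P5 1502.750, P6 1498.513.
Highest priority: P2.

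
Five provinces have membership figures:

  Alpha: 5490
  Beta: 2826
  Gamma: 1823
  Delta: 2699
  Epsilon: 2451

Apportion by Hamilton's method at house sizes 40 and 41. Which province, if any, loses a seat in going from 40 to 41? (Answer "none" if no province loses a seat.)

Epsilon

At 40 seats: Alpha 14, Beta 7, Gamma 5, Delta 7, Epsilon 7.
At 41 seats: Alpha 15, Beta 8, Gamma 5, Delta 7, Epsilon 6.
Epsilon drops from 7 to 6.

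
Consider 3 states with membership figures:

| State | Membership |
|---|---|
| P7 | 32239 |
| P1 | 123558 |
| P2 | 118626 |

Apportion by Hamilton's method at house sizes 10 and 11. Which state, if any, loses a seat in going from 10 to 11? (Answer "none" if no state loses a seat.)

none

At 10 seats: P7 1, P1 5, P2 4.
At 11 seats: P7 1, P1 5, P2 5.
No state's allocation decreased.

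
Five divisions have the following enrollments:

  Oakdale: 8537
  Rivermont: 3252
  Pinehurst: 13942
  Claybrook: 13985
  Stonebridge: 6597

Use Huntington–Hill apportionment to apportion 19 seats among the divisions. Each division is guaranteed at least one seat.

With divisor 2505: modified quotas Oakdale 3.408, Rivermont 1.298, Pinehurst 5.566, Claybrook 5.583, Stonebridge 2.634.
Geometric-mean thresholds: Oakdale √(3·4)=3.464, Rivermont √(1·2)=1.414, Pinehurst √(5·6)=5.477, Claybrook √(5·6)=5.477, Stonebridge √(2·3)=2.449.
Each quota rounded against its threshold gives Oakdale 3, Rivermont 1, Pinehurst 6, Claybrook 6, Stonebridge 3 (total 19).

Oakdale: 3; Rivermont: 1; Pinehurst: 6; Claybrook: 6; Stonebridge: 3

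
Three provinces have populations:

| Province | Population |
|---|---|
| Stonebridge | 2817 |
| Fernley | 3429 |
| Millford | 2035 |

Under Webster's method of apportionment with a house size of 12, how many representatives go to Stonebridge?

Standard divisor 8281/12 ≈ 690.083; standard quotas: Stonebridge 4.082, Fernley 4.969, Millford 2.949.
Rounding to the nearest integer gives Stonebridge 4, Fernley 5, Millford 3 — total 12, matching the house size, so no adjustment is needed.
Stonebridge receives 4.

4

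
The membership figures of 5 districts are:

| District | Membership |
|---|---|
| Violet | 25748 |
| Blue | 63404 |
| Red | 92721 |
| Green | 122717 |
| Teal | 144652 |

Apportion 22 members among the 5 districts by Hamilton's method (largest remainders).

Violet 1; Blue 3; Red 5; Green 6; Teal 7

The standard divisor is 449242/22 ≈ 20420.091.
Standard quotas: Violet 1.2609, Blue 3.1050, Red 4.5407, Green 6.0096, Teal 7.0838.
Lower quotas: Violet 1, Blue 3, Red 4, Green 6, Teal 7 (sum 21, leaving 1 seat).
Remainders in descending order: Red 0.5407, Violet 0.2609, Blue 0.1050, Teal 0.0838, Green 0.0096.
The surplus seat goes to Red.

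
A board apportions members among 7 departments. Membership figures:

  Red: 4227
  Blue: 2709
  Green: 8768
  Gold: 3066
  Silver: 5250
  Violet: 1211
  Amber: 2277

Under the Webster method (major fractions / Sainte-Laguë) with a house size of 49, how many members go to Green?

16

Standard divisor 27508/49 ≈ 561.388; standard quotas: Red 7.530, Blue 4.826, Green 15.618, Gold 5.461, Silver 9.352, Violet 2.157, Amber 4.056.
Rounding to the nearest integer gives Red 8, Blue 5, Green 16, Gold 5, Silver 9, Violet 2, Amber 4 — total 49, matching the house size, so no adjustment is needed.
Green receives 16.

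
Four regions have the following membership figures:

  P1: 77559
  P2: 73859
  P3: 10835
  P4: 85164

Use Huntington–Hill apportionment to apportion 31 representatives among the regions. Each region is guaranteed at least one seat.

With divisor 7953: modified quotas P1 9.752, P2 9.287, P3 1.362, P4 10.708.
Geometric-mean thresholds: P1 √(9·10)=9.487, P2 √(9·10)=9.487, P3 √(1·2)=1.414, P4 √(10·11)=10.488.
Each quota rounded against its threshold gives P1 10, P2 9, P3 1, P4 11 (total 31).

P1=10, P2=9, P3=1, P4=11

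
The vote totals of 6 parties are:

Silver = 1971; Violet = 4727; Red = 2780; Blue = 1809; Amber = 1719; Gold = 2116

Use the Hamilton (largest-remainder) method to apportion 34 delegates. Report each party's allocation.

Silver=4, Violet=11, Red=6, Blue=4, Amber=4, Gold=5

Standard divisor: 15122 ÷ 34 ≈ 444.765.
Standard quotas: Silver 4.432, Violet 10.628, Red 6.250, Blue 4.067, Amber 3.865, Gold 4.758.
Lower quotas: Silver 4, Violet 10, Red 6, Blue 4, Amber 3, Gold 4 (sum 31, leaving 3 seats).
Remainders in descending order: Amber 0.865, Gold 0.758, Violet 0.628, Silver 0.432, Red 0.250, Blue 0.067.
The surplus seats go to Amber, Gold, Violet.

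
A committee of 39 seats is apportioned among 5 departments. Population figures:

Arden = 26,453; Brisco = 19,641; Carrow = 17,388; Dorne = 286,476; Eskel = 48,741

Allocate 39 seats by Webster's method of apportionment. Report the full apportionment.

Standard divisor 398699/39 ≈ 10223.051; standard quotas: Arden 2.588, Brisco 1.921, Carrow 1.701, Dorne 28.023, Eskel 4.768.
Rounding to the nearest integer gives 3, 2, 2, 28, 5 = 40 seats, so the divisor must be adjusted.
With modified divisor 10466.5: modified quotas Arden 2.527, Brisco 1.877, Carrow 1.661, Dorne 27.371, Eskel 4.657.
Rounding to the nearest integer: Arden 3, Brisco 2, Carrow 2, Dorne 27, Eskel 5 (total 39).

Arden=3, Brisco=2, Carrow=2, Dorne=27, Eskel=5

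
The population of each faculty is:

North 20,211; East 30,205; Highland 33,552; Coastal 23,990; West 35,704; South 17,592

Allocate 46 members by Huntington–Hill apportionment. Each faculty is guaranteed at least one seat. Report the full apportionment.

North 6; East 9; Highland 9; Coastal 7; West 10; South 5

With divisor 3548: modified quotas North 5.696, East 8.513, Highland 9.457, Coastal 6.762, West 10.063, South 4.958.
Geometric-mean thresholds: North √(5·6)=5.477, East √(8·9)=8.485, Highland √(9·10)=9.487, Coastal √(6·7)=6.481, West √(10·11)=10.488, South √(4·5)=4.472.
Each quota rounded against its threshold gives North 6, East 9, Highland 9, Coastal 7, West 10, South 5 (total 46).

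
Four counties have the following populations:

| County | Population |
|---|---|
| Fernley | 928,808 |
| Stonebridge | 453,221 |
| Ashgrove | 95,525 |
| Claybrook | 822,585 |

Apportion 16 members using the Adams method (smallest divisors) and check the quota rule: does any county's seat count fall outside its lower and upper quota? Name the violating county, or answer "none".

none

Standard quotas: Fernley 6.461, Stonebridge 3.153, Ashgrove 0.664, Claybrook 5.722.
Adams allocation: Fernley 6, Stonebridge 3, Ashgrove 1, Claybrook 6.
Every allocation lies between the lower and upper quota.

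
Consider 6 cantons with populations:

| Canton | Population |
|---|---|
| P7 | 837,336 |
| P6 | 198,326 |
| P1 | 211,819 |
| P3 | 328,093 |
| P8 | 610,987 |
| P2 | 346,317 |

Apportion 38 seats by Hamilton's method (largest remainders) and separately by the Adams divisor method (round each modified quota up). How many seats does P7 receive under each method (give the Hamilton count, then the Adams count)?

13 and 12

Hamilton: P7 13, P6 3, P1 3, P3 5, P8 9, P2 5.
Adams: P7 12, P6 3, P1 4, P3 5, P8 9, P2 5.
P7 gets 13 under Hamilton and 12 under Adams.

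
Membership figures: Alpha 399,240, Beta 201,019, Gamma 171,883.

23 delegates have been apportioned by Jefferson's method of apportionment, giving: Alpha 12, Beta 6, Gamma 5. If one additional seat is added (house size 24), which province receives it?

Priority for the next seat is population ÷ (current seats + 1).
Priorities: Alpha 30710.769, Beta 28717.000, Gamma 28647.167.
Highest priority: Alpha.

Alpha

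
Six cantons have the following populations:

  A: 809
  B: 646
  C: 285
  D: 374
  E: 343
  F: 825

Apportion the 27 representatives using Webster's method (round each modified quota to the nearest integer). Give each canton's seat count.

A 7, B 5, C 2, D 3, E 3, F 7

Standard divisor 3282/27 ≈ 121.556; standard quotas: A 6.655, B 5.314, C 2.345, D 3.077, E 2.822, F 6.787.
Rounding to the nearest integer gives A 7, B 5, C 2, D 3, E 3, F 7 — total 27, matching the house size, so no adjustment is needed.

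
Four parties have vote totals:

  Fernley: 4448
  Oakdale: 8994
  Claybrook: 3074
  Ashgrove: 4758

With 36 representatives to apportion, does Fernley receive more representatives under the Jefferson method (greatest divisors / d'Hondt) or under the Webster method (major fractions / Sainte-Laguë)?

Jefferson: Fernley 7, Oakdale 16, Claybrook 5, Ashgrove 8.
Webster: Fernley 8, Oakdale 15, Claybrook 5, Ashgrove 8.
Fernley gets 7 under Jefferson and 8 under Webster.

Webster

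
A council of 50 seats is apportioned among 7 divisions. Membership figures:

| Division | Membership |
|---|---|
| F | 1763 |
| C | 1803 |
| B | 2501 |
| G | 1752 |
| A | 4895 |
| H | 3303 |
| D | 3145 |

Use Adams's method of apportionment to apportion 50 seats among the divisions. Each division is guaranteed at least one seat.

F=5, C=5, B=7, G=5, A=12, H=8, D=8

Standard divisor 19162/50 ≈ 383.24; standard quotas: F 4.600, C 4.705, B 6.526, G 4.572, A 12.773, H 8.619, D 8.206.
Rounding up gives 5, 5, 7, 5, 13, 9, 9 = 53 seats, so the divisor must be adjusted.
With modified divisor 415: modified quotas F 4.248, C 4.345, B 6.027, G 4.222, A 11.795, H 7.959, D 7.578.
Rounding up: F 5, C 5, B 7, G 5, A 12, H 8, D 8 (total 50).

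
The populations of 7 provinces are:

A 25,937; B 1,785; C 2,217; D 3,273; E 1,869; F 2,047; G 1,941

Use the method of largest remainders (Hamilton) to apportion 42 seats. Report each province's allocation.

A 28, B 2, C 2, D 4, E 2, F 2, G 2

Standard divisor: 39069 ÷ 42 ≈ 930.214.
Standard quotas: A 27.8828, B 1.9189, C 2.3833, D 3.5185, E 2.0092, F 2.2006, G 2.0866.
Lower quotas: A 27, B 1, C 2, D 3, E 2, F 2, G 2 (sum 39, leaving 3 seats).
Remainders in descending order: B 0.9189, A 0.8828, D 0.5185, C 0.3833, F 0.2006, G 0.0866, E 0.0092.
Largest remainders: B, A, D receive the extra seats.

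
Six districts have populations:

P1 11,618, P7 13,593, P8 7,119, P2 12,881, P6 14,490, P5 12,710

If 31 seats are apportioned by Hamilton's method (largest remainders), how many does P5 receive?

Standard divisor: 72411 ÷ 31 ≈ 2335.839.
Standard quotas: P1 4.9738, P7 5.8193, P8 3.0477, P2 5.5145, P6 6.2033, P5 5.4413.
Lower quotas: P1 4, P7 5, P8 3, P2 5, P6 6, P5 5 (sum 28, leaving 3 seats).
Remainders in descending order: P1 0.9738, P7 0.8193, P2 0.5145, P5 0.4413, P6 0.2033, P8 0.0477.
Largest remainders: P1, P7, P2 receive the extra seats.
P5 receives 5.

5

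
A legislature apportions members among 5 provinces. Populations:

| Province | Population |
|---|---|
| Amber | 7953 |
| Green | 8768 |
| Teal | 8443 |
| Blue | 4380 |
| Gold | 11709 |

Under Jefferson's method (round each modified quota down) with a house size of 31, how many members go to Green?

7

Standard divisor 41253/31 ≈ 1330.742; standard quotas: Amber 5.976, Green 6.589, Teal 6.345, Blue 3.291, Gold 8.799.
Rounding down gives 5, 6, 6, 3, 8 = 28 seats, so the divisor must be adjusted.
With modified divisor 1230: modified quotas Amber 6.466, Green 7.128, Teal 6.864, Blue 3.561, Gold 9.520.
Rounding down: Amber 6, Green 7, Teal 6, Blue 3, Gold 9 (total 31).
Green receives 7.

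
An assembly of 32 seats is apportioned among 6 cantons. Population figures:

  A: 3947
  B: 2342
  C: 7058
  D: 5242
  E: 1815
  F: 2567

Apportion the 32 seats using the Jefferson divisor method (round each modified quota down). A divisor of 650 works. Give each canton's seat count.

A: 6, B: 3, C: 10, D: 8, E: 2, F: 3

With modified divisor 650: modified quotas A 6.072, B 3.603, C 10.858, D 8.065, E 2.792, F 3.949.
Rounding down: A 6, B 3, C 10, D 8, E 2, F 3 (total 32).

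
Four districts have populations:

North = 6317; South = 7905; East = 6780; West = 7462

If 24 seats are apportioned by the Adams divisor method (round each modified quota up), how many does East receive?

6

Standard divisor 28464/24 ≈ 1186; standard quotas: North 5.326, South 6.665, East 5.717, West 6.292.
Rounding up gives 6, 7, 6, 7 = 26 seats, so the divisor must be adjusted.
With modified divisor 1300: modified quotas North 4.859, South 6.081, East 5.215, West 5.740.
Rounding up: North 5, South 7, East 6, West 6 (total 24).
East receives 6.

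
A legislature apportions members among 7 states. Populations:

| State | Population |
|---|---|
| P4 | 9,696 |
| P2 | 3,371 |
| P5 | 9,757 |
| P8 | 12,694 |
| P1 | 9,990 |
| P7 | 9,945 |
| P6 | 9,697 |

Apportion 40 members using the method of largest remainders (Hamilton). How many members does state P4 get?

Total 65150; standard divisor 65150/40 ≈ 1628.75.
Standard quotas: P4 5.9530, P2 2.0697, P5 5.9905, P8 7.7937, P1 6.1335, P7 6.1059, P6 5.9536.
Lower quotas: P4 5, P2 2, P5 5, P8 7, P1 6, P7 6, P6 5 (sum 36, leaving 4 seats).
Remainders in descending order: P5 0.9905, P6 0.9536, P4 0.9530, P8 0.7937, P1 0.1335, P7 0.1059, P2 0.0697.
Largest remainders: P5, P6, P4, P8 receive the extra seats.
P4 receives 6.

6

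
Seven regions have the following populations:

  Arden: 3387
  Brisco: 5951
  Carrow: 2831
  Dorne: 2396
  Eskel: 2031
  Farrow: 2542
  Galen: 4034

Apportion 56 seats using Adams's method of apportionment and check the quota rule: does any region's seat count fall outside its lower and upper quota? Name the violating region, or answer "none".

none

Standard quotas: Arden 8.185, Brisco 14.382, Carrow 6.842, Dorne 5.790, Eskel 4.908, Farrow 6.143, Galen 9.749.
Adams allocation: Arden 8, Brisco 14, Carrow 7, Dorne 6, Eskel 5, Farrow 6, Galen 10.
Every allocation lies between the lower and upper quota.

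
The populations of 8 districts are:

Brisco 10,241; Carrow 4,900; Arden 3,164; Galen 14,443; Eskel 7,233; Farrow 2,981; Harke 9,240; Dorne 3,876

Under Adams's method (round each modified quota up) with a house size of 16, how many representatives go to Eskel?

2

Standard divisor 56078/16 ≈ 3504.875; standard quotas: Brisco 2.922, Carrow 1.398, Arden 0.903, Galen 4.121, Eskel 2.064, Farrow 0.851, Harke 2.636, Dorne 1.106.
Rounding up gives 3, 2, 1, 5, 3, 1, 3, 2 = 20 seats, so the divisor must be adjusted.
With modified divisor 4700: modified quotas Brisco 2.179, Carrow 1.043, Arden 0.673, Galen 3.073, Eskel 1.539, Farrow 0.634, Harke 1.966, Dorne 0.825.
Rounding up: Brisco 3, Carrow 2, Arden 1, Galen 4, Eskel 2, Farrow 1, Harke 2, Dorne 1 (total 16).
Eskel receives 2.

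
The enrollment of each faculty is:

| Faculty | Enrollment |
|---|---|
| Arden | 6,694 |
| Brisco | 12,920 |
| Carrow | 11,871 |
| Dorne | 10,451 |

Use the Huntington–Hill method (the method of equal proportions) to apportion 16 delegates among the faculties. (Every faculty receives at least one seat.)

Arden 3; Brisco 5; Carrow 4; Dorne 4

With divisor 2694: modified quotas Arden 2.485, Brisco 4.796, Carrow 4.406, Dorne 3.879.
Geometric-mean thresholds: Arden √(2·3)=2.449, Brisco √(4·5)=4.472, Carrow √(4·5)=4.472, Dorne √(3·4)=3.464.
Each quota rounded against its threshold gives Arden 3, Brisco 5, Carrow 4, Dorne 4 (total 16).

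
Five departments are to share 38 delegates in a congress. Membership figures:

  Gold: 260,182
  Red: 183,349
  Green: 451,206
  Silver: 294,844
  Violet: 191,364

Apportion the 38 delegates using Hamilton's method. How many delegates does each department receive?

The standard divisor is 1380945/38 ≈ 36340.658.
Standard quotas: Gold 7.1595, Red 5.0453, Green 12.4160, Silver 8.1133, Violet 5.2658.
Lower quotas: Gold 7, Red 5, Green 12, Silver 8, Violet 5 (sum 37, leaving 1 seat).
Remainders in descending order: Green 0.4160, Violet 0.2658, Gold 0.1595, Silver 0.1133, Red 0.0453.
Largest remainder: Green receives the extra seat.

Gold=7, Red=5, Green=13, Silver=8, Violet=5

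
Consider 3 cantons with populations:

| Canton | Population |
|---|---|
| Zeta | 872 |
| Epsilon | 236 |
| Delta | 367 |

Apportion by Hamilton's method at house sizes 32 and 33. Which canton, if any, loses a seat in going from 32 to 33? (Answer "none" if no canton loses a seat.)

none

At 32 seats: Zeta 19, Epsilon 5, Delta 8.
At 33 seats: Zeta 20, Epsilon 5, Delta 8.
No canton's allocation decreased.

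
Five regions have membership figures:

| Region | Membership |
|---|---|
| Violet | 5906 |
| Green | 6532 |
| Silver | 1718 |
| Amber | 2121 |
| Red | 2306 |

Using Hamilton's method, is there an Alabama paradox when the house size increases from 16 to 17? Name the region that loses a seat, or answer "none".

At 16 seats: Violet 5, Green 6, Silver 1, Amber 2, Red 2.
At 17 seats: Violet 5, Green 6, Silver 2, Amber 2, Red 2.
No region's allocation decreased.

none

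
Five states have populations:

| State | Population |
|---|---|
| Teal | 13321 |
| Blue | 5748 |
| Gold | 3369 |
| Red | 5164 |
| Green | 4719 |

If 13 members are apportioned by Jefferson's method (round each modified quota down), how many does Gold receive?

Standard divisor 32321/13 ≈ 2486.231; standard quotas: Teal 5.358, Blue 2.312, Gold 1.355, Red 2.077, Green 1.898.
Rounding down gives 5, 2, 1, 2, 1 = 11 seats, so the divisor must be adjusted.
With modified divisor 2100: modified quotas Teal 6.343, Blue 2.737, Gold 1.604, Red 2.459, Green 2.247.
Rounding down: Teal 6, Blue 2, Gold 1, Red 2, Green 2 (total 13).
Gold receives 1.

1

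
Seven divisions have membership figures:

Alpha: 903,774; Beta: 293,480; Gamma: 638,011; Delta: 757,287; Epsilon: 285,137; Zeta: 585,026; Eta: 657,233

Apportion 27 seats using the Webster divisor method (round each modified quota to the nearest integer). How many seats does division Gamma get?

4

Standard divisor 4119948/27 ≈ 152590.667; standard quotas: Alpha 5.923, Beta 1.923, Gamma 4.181, Delta 4.963, Epsilon 1.869, Zeta 3.834, Eta 4.307.
Rounding to the nearest integer gives Alpha 6, Beta 2, Gamma 4, Delta 5, Epsilon 2, Zeta 4, Eta 4 — total 27, matching the house size, so no adjustment is needed.
Gamma receives 4.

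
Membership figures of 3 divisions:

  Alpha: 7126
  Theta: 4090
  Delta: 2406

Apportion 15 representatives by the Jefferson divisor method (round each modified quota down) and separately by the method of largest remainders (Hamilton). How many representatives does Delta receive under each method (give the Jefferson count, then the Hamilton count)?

Jefferson: Alpha 8, Theta 5, Delta 2.
Hamilton: Alpha 8, Theta 4, Delta 3.
Delta gets 2 under Jefferson and 3 under Hamilton.

2 and 3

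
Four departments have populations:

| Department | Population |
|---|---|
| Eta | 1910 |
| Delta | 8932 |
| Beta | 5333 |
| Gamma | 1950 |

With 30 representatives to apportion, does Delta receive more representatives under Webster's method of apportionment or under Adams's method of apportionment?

Webster

Webster: Eta 3, Delta 15, Beta 9, Gamma 3.
Adams: Eta 3, Delta 14, Beta 9, Gamma 4.
Delta gets 15 under Webster and 14 under Adams.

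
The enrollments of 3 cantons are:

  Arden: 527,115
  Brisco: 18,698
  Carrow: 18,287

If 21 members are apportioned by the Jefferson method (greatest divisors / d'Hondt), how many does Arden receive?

Standard divisor 564100/21 ≈ 26861.905; standard quotas: Arden 19.623, Brisco 0.696, Carrow 0.681.
Rounding down gives 19, 0, 0 = 19 seats, so the divisor must be adjusted.
With modified divisor 24500: modified quotas Arden 21.515, Brisco 0.763, Carrow 0.746.
Rounding down: Arden 21, Brisco 0, Carrow 0 (total 21).
Arden receives 21.

21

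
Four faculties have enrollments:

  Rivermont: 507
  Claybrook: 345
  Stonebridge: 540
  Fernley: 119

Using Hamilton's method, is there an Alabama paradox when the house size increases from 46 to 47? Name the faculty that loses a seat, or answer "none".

At 46 seats: Rivermont 15, Claybrook 11, Stonebridge 16, Fernley 4.
At 47 seats: Rivermont 16, Claybrook 11, Stonebridge 17, Fernley 3.
Fernley drops from 4 to 3.

Fernley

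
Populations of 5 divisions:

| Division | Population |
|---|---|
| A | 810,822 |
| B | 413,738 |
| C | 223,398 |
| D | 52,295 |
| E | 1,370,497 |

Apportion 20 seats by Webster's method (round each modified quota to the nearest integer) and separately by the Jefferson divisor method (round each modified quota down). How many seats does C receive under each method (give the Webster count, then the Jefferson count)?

Webster: A 6, B 3, C 2, D 0, E 9.
Jefferson: A 6, B 3, C 1, D 0, E 10.
C gets 2 under Webster and 1 under Jefferson.

2 and 1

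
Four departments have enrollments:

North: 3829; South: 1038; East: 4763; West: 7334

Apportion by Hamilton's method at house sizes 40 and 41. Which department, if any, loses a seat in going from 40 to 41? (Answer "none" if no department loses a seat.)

South

At 40 seats: North 9, South 3, East 11, West 17.
At 41 seats: North 9, South 2, East 12, West 18.
South drops from 3 to 2.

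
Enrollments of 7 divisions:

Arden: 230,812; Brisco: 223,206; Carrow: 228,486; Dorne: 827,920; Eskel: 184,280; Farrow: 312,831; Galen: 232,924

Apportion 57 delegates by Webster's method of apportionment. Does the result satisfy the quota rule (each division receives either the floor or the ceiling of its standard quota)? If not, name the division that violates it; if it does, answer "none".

Dorne

Standard quotas: Arden 5.872, Brisco 5.679, Carrow 5.813, Dorne 21.063, Eskel 4.688, Farrow 7.959, Galen 5.926.
Webster allocation: Arden 6, Brisco 6, Carrow 6, Dorne 20, Eskel 5, Farrow 8, Galen 6.
Dorne has quota 21.063 (lower 21, upper 22) but receives 20 — outside the quota interval.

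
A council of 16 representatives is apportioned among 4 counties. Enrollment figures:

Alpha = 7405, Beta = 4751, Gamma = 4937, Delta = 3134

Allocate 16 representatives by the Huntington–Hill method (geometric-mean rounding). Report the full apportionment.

With divisor 1316: modified quotas Alpha 5.627, Beta 3.610, Gamma 3.752, Delta 2.381.
Geometric-mean thresholds: Alpha √(5·6)=5.477, Beta √(3·4)=3.464, Gamma √(3·4)=3.464, Delta √(2·3)=2.449.
Each quota rounded against its threshold gives Alpha 6, Beta 4, Gamma 4, Delta 2 (total 16).

Alpha: 6, Beta: 4, Gamma: 4, Delta: 2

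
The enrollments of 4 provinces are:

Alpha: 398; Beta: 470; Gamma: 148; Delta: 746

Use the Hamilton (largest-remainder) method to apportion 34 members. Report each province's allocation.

Alpha=8; Beta=9; Gamma=3; Delta=14

Standard divisor: 1762 ÷ 34 ≈ 51.824.
Standard quotas: Alpha 7.680, Beta 9.069, Gamma 2.856, Delta 14.395.
Lower quotas: Alpha 7, Beta 9, Gamma 2, Delta 14 (sum 32, leaving 2 seats).
Remainders in descending order: Gamma 0.856, Alpha 0.680, Delta 0.395, Beta 0.069.
The surplus seats go to Gamma, Alpha.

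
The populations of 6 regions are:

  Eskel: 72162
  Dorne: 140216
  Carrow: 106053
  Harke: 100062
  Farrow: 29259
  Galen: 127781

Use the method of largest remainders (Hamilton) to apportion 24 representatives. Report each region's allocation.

Eskel=3, Dorne=6, Carrow=5, Harke=4, Farrow=1, Galen=5

Total 575533; standard divisor 575533/24 ≈ 23980.542.
Standard quotas: Eskel 3.0092, Dorne 5.8471, Carrow 4.4225, Harke 4.1726, Farrow 1.2201, Galen 5.3285.
Lower quotas: Eskel 3, Dorne 5, Carrow 4, Harke 4, Farrow 1, Galen 5 (sum 22, leaving 2 seats).
Remainders in descending order: Dorne 0.8471, Carrow 0.4225, Galen 0.3285, Farrow 0.2201, Harke 0.1726, Eskel 0.0092.
The surplus seats go to Dorne, Carrow.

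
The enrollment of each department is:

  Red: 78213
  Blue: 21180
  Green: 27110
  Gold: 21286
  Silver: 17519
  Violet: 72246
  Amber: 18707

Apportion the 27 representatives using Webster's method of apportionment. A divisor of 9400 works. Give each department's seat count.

Red=8, Blue=2, Green=3, Gold=2, Silver=2, Violet=8, Amber=2

With modified divisor 9400: modified quotas Red 8.321, Blue 2.253, Green 2.884, Gold 2.264, Silver 1.864, Violet 7.686, Amber 1.990.
Rounding to the nearest integer: Red 8, Blue 2, Green 3, Gold 2, Silver 2, Violet 8, Amber 2 (total 27).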